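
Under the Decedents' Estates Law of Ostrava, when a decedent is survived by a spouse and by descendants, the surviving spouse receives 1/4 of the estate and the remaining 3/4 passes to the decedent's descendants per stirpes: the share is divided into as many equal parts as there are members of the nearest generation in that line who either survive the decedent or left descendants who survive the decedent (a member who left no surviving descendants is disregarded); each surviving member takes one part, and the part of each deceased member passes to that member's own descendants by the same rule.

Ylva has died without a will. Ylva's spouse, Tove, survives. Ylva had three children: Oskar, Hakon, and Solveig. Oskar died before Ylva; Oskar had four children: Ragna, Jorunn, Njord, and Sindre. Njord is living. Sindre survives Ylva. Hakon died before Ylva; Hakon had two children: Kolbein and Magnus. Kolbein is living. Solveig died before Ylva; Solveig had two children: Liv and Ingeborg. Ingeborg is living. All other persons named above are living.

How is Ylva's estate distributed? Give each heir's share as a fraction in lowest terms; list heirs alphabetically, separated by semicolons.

Tove, as surviving spouse, takes 1/4.
The remaining 3/4 passes to Ylva's descendants per stirpes.
The 3/4 is divided into 3 equal shares of 1/4 among Oskar, Hakon, Solveig.
Oskar predeceased; the 1/4 allotted to Oskar's branch passes to Oskar's issue by representation.
The 1/4 is divided into 4 equal shares of 1/16 among Ragna, Jorunn, Njord, Sindre.
Ragna is living and takes 1/16.
Jorunn is living and takes 1/16.
Njord is living and takes 1/16.
Sindre is living and takes 1/16.
Hakon predeceased; the 1/4 allotted to Hakon's branch passes to Hakon's issue by representation.
The 1/4 is divided into 2 equal shares of 1/8 among Kolbein, Magnus.
Kolbein is living and takes 1/8.
Magnus is living and takes 1/8.
Solveig predeceased; the 1/4 allotted to Solveig's branch passes to Solveig's issue by representation.
The 1/4 is divided into 2 equal shares of 1/8 among Liv, Ingeborg.
Liv is living and takes 1/8.
Ingeborg is living and takes 1/8.

Ingeborg 1/8; Jorunn 1/16; Kolbein 1/8; Liv 1/8; Magnus 1/8; Njord 1/16; Ragna 1/16; Sindre 1/16; Tove 1/4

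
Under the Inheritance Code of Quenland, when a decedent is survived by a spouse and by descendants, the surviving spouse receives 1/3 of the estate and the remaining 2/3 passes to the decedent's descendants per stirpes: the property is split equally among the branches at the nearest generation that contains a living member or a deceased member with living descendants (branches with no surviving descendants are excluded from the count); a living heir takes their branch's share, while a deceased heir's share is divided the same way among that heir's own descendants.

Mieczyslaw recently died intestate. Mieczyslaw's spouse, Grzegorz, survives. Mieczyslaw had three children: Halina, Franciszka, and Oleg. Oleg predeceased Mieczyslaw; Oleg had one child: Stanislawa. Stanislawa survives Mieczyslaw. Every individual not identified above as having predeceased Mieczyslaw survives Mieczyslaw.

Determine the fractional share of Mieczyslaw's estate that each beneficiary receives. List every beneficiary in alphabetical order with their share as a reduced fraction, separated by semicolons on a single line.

Franciszka 2/9; Grzegorz 1/3; Halina 2/9; Stanislawa 2/9

Grzegorz, as surviving spouse, takes 1/3.
The remaining 2/3 passes to Mieczyslaw's descendants per stirpes.
The 2/3 is divided into 3 equal shares of 2/9 among Halina, Franciszka, Oleg.
Halina is living and takes 2/9.
Franciszka is living and takes 2/9.
Oleg predeceased; the 2/9 allotted to Oleg's branch passes to Oleg's issue by representation.
Stanislawa is the sole taker at this level and receives the full 2/9.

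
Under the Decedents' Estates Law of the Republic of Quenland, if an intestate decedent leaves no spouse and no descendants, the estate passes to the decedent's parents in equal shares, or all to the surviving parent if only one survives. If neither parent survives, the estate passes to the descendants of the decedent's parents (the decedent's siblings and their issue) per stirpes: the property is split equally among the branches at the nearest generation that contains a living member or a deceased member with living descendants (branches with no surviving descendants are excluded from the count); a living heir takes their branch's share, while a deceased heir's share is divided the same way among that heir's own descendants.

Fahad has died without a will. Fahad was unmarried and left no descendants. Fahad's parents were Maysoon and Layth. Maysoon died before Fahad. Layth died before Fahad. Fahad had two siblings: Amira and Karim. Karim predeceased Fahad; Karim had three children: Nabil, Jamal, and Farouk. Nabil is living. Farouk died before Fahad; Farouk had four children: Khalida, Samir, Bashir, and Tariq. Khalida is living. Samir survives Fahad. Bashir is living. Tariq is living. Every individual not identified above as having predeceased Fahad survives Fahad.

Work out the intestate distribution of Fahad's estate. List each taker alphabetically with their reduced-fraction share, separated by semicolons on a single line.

Amira 1/2; Bashir 1/24; Jamal 1/6; Khalida 1/24; Nabil 1/6; Samir 1/24; Tariq 1/24

Neither parent survives and there are no descendants, so the estate passes to Fahad's siblings and their issue per stirpes.
The estate is divided into 2 equal shares of 1/2 among Amira, Karim.
Amira is living and takes 1/2.
Karim predeceased; the 1/2 allotted to Karim's branch passes to Karim's issue by representation.
The 1/2 is divided into 3 equal shares of 1/6 among Nabil, Jamal, Farouk.
Nabil is living and takes 1/6.
Jamal is living and takes 1/6.
Farouk predeceased; the 1/6 allotted to Farouk's branch passes to Farouk's issue by representation.
The 1/6 is divided into 4 equal shares of 1/24 among Khalida, Samir, Bashir, Tariq.
Khalida is living and takes 1/24.
Samir is living and takes 1/24.
Bashir is living and takes 1/24.
Tariq is living and takes 1/24.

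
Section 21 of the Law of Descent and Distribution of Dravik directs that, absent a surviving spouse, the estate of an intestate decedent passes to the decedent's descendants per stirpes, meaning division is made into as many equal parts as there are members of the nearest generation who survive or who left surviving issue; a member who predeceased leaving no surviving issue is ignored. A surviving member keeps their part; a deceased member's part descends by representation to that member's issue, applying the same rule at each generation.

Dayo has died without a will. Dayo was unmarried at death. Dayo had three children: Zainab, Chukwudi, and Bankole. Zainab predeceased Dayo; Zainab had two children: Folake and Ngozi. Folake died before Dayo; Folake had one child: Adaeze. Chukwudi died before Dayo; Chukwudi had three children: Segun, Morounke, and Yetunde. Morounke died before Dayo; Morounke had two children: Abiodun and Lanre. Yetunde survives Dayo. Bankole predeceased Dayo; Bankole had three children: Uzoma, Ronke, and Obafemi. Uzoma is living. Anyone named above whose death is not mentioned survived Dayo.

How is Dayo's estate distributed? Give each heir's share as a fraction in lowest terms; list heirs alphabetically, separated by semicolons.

Abiodun 1/18; Adaeze 1/6; Lanre 1/18; Ngozi 1/6; Obafemi 1/9; Ronke 1/9; Segun 1/9; Uzoma 1/9; Yetunde 1/9

There is no surviving spouse, so the entire estate passes to Dayo's descendants per stirpes.
The estate is divided into 3 equal shares of 1/3 among Zainab, Chukwudi, Bankole.
Zainab predeceased; the 1/3 allotted to Zainab's branch passes to Zainab's issue by representation.
The 1/3 is divided into 2 equal shares of 1/6 among Folake, Ngozi.
Folake predeceased; the 1/6 allotted to Folake's branch passes to Folake's issue by representation.
Adaeze is the sole taker at this level and receives the full 1/6.
Ngozi is living and takes 1/6.
Chukwudi predeceased; the 1/3 allotted to Chukwudi's branch passes to Chukwudi's issue by representation.
The 1/3 is divided into 3 equal shares of 1/9 among Segun, Morounke, Yetunde.
Segun is living and takes 1/9.
Morounke predeceased; the 1/9 allotted to Morounke's branch passes to Morounke's issue by representation.
The 1/9 is divided into 2 equal shares of 1/18 among Abiodun, Lanre.
Abiodun is living and takes 1/18.
Lanre is living and takes 1/18.
Yetunde is living and takes 1/9.
Bankole predeceased; the 1/3 allotted to Bankole's branch passes to Bankole's issue by representation.
The 1/3 is divided into 3 equal shares of 1/9 among Uzoma, Ronke, Obafemi.
Uzoma is living and takes 1/9.
Ronke is living and takes 1/9.
Obafemi is living and takes 1/9.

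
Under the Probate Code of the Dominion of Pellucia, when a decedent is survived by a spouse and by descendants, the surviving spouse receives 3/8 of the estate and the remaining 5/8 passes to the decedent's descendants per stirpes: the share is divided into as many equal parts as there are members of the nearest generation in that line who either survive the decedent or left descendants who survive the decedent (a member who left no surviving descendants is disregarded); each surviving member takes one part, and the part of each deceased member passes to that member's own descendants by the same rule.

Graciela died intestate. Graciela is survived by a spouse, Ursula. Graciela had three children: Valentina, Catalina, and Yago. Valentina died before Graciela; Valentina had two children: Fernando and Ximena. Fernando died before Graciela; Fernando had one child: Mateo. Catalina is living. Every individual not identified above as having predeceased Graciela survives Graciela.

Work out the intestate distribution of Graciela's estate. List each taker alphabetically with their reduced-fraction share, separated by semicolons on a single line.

Ursula, as surviving spouse, takes 3/8.
The remaining 5/8 passes to Graciela's descendants per stirpes.
The 5/8 is divided into 3 equal shares of 5/24 among Valentina, Catalina, Yago.
Valentina predeceased; the 5/24 allotted to Valentina's branch passes to Valentina's issue by representation.
The 5/24 is divided into 2 equal shares of 5/48 among Fernando, Ximena.
Fernando predeceased; the 5/48 allotted to Fernando's branch passes to Fernando's issue by representation.
Mateo is the sole taker at this level and receives the full 5/48.
Ximena is living and takes 5/48.
Catalina is living and takes 5/24.
Yago is living and takes 5/24.

Catalina 5/24; Mateo 5/48; Ursula 3/8; Ximena 5/48; Yago 5/24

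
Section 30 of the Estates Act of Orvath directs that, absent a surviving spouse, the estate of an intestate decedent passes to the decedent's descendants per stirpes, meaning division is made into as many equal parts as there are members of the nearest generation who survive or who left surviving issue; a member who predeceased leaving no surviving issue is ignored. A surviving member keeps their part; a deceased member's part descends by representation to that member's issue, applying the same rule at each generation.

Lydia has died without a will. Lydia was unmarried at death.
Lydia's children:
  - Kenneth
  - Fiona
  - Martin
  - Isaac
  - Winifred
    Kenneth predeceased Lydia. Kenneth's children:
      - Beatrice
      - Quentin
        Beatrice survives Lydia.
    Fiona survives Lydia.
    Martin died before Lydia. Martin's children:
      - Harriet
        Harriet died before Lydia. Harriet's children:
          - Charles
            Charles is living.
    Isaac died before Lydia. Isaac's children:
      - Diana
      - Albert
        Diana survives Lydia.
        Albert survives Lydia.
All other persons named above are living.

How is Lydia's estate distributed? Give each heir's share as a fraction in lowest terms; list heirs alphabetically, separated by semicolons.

Albert 1/10; Beatrice 1/10; Charles 1/5; Diana 1/10; Fiona 1/5; Quentin 1/10; Winifred 1/5

There is no surviving spouse, so the entire estate passes to Lydia's descendants per stirpes.
The estate is divided into 5 equal shares of 1/5 among Kenneth, Fiona, Martin, Isaac, Winifred.
Kenneth predeceased; the 1/5 allotted to Kenneth's branch passes to Kenneth's issue by representation.
The 1/5 is divided into 2 equal shares of 1/10 among Beatrice, Quentin.
Beatrice is living and takes 1/10.
Quentin is living and takes 1/10.
Fiona is living and takes 1/5.
Martin predeceased; the 1/5 allotted to Martin's branch passes to Martin's issue by representation.
Harriet's line is the sole branch at this level, so the full 1/5 passes to Harriet's issue by representation.
Charles is the sole taker at this level and receives the full 1/5.
Isaac predeceased; the 1/5 allotted to Isaac's branch passes to Isaac's issue by representation.
The 1/5 is divided into 2 equal shares of 1/10 among Diana, Albert.
Diana is living and takes 1/10.
Albert is living and takes 1/10.
Winifred is living and takes 1/5.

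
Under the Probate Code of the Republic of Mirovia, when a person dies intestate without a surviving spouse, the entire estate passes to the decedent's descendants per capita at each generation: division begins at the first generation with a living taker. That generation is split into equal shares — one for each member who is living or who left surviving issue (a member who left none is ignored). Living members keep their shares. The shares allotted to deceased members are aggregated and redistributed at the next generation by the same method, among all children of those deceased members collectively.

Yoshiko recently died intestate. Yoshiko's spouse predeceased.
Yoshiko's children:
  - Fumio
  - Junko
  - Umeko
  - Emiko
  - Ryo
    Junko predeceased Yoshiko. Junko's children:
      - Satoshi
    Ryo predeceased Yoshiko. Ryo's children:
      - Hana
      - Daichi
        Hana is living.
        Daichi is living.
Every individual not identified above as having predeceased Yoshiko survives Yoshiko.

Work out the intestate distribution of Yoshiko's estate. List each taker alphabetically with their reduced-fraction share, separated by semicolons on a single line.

Daichi 2/15; Emiko 1/5; Fumio 1/5; Hana 2/15; Satoshi 2/15; Umeko 1/5

There is no surviving spouse, so the entire estate passes to Yoshiko's descendants per capita at each generation.
At generation 1 (Fumio, Junko, Umeko, Emiko, Ryo) there are 5 shares of (1)/5 = 1/5 each.
Living: Fumio, Umeko, and Emiko — each takes 1/5.
Deceased: Junko and Ryo. Their combined 2/5 is pooled and carried to generation 2.
At generation 2 (Satoshi, Hana, Daichi) there are 3 shares of (2/5)/3 = 2/15 each.
Living: Satoshi, Hana, and Daichi — each takes 2/15.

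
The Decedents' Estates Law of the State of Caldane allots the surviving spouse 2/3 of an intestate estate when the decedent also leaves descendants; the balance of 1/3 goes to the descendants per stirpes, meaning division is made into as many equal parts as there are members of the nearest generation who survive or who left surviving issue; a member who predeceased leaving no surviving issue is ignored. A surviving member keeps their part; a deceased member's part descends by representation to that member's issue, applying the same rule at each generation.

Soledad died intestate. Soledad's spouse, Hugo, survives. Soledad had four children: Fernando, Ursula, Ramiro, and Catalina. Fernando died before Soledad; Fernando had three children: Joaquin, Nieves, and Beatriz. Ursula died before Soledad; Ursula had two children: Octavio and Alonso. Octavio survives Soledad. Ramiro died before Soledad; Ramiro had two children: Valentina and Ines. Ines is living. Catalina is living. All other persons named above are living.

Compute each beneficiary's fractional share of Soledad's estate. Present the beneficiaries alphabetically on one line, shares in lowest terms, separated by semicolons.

Hugo, as surviving spouse, takes 2/3.
The remaining 1/3 passes to Soledad's descendants per stirpes.
The 1/3 is divided into 4 equal shares of 1/12 among Fernando, Ursula, Ramiro, Catalina.
Fernando predeceased; the 1/12 allotted to Fernando's branch passes to Fernando's issue by representation.
The 1/12 is divided into 3 equal shares of 1/36 among Joaquin, Nieves, Beatriz.
Joaquin is living and takes 1/36.
Nieves is living and takes 1/36.
Beatriz is living and takes 1/36.
Ursula predeceased; the 1/12 allotted to Ursula's branch passes to Ursula's issue by representation.
The 1/12 is divided into 2 equal shares of 1/24 among Octavio, Alonso.
Octavio is living and takes 1/24.
Alonso is living and takes 1/24.
Ramiro predeceased; the 1/12 allotted to Ramiro's branch passes to Ramiro's issue by representation.
The 1/12 is divided into 2 equal shares of 1/24 among Valentina, Ines.
Valentina is living and takes 1/24.
Ines is living and takes 1/24.
Catalina is living and takes 1/12.

Alonso 1/24; Beatriz 1/36; Catalina 1/12; Hugo 2/3; Ines 1/24; Joaquin 1/36; Nieves 1/36; Octavio 1/24; Valentina 1/24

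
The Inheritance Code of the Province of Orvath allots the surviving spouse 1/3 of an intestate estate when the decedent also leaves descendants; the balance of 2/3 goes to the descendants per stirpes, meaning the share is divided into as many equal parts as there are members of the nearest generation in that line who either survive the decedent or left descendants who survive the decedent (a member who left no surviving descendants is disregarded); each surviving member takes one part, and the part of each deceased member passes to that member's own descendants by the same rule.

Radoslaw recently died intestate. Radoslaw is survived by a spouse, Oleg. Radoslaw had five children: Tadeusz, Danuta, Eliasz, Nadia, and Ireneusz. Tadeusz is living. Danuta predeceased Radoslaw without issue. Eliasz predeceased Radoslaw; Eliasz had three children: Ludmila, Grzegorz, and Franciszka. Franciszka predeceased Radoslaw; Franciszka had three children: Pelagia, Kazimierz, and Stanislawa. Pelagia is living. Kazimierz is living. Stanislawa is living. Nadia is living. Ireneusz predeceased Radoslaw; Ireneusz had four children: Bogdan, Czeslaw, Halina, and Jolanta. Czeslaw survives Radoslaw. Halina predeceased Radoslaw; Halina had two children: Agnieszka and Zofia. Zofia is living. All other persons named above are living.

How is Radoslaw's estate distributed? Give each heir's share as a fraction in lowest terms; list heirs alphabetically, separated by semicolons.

Agnieszka 1/48; Bogdan 1/24; Czeslaw 1/24; Grzegorz 1/18; Jolanta 1/24; Kazimierz 1/54; Ludmila 1/18; Nadia 1/6; Oleg 1/3; Pelagia 1/54; Stanislawa 1/54; Tadeusz 1/6; Zofia 1/48

Oleg, as surviving spouse, takes 1/3.
The remaining 2/3 passes to Radoslaw's descendants per stirpes.
Danuta left no surviving issue, so that branch lapses and is disregarded.
The 2/3 is divided into 4 equal shares of 1/6 among Tadeusz, Eliasz, Nadia, Ireneusz.
Tadeusz is living and takes 1/6.
Eliasz predeceased; the 1/6 allotted to Eliasz's branch passes to Eliasz's issue by representation.
The 1/6 is divided into 3 equal shares of 1/18 among Ludmila, Grzegorz, Franciszka.
Ludmila is living and takes 1/18.
Grzegorz is living and takes 1/18.
Franciszka predeceased; the 1/18 allotted to Franciszka's branch passes to Franciszka's issue by representation.
The 1/18 is divided into 3 equal shares of 1/54 among Pelagia, Kazimierz, Stanislawa.
Pelagia is living and takes 1/54.
Kazimierz is living and takes 1/54.
Stanislawa is living and takes 1/54.
Nadia is living and takes 1/6.
Ireneusz predeceased; the 1/6 allotted to Ireneusz's branch passes to Ireneusz's issue by representation.
The 1/6 is divided into 4 equal shares of 1/24 among Bogdan, Czeslaw, Halina, Jolanta.
Bogdan is living and takes 1/24.
Czeslaw is living and takes 1/24.
Halina predeceased; the 1/24 allotted to Halina's branch passes to Halina's issue by representation.
The 1/24 is divided into 2 equal shares of 1/48 among Agnieszka, Zofia.
Agnieszka is living and takes 1/48.
Zofia is living and takes 1/48.
Jolanta is living and takes 1/24.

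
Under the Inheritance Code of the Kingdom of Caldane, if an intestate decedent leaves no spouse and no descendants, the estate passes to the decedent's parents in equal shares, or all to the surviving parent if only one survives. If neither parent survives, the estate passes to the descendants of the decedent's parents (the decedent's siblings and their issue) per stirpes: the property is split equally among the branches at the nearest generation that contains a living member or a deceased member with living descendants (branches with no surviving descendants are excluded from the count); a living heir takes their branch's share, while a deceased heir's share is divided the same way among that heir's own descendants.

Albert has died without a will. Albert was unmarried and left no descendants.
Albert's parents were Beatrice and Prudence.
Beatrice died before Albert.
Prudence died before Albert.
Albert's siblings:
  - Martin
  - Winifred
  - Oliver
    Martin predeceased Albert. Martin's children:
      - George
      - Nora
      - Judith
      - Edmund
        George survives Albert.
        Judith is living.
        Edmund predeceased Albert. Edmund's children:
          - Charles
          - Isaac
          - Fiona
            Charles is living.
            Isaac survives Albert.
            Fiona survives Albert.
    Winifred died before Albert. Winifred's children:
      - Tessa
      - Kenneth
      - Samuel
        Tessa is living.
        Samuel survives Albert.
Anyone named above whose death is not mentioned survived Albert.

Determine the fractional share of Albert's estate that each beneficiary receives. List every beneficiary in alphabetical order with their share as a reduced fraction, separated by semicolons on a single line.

Charles 1/36; Fiona 1/36; George 1/12; Isaac 1/36; Judith 1/12; Kenneth 1/9; Nora 1/12; Oliver 1/3; Samuel 1/9; Tessa 1/9

Neither parent survives and there are no descendants, so the estate passes to Albert's siblings and their issue per stirpes.
The estate is divided into 3 equal shares of 1/3 among Martin, Winifred, Oliver.
Martin predeceased; the 1/3 allotted to Martin's branch passes to Martin's issue by representation.
The 1/3 is divided into 4 equal shares of 1/12 among George, Nora, Judith, Edmund.
George is living and takes 1/12.
Nora is living and takes 1/12.
Judith is living and takes 1/12.
Edmund predeceased; the 1/12 allotted to Edmund's branch passes to Edmund's issue by representation.
The 1/12 is divided into 3 equal shares of 1/36 among Charles, Isaac, Fiona.
Charles is living and takes 1/36.
Isaac is living and takes 1/36.
Fiona is living and takes 1/36.
Winifred predeceased; the 1/3 allotted to Winifred's branch passes to Winifred's issue by representation.
The 1/3 is divided into 3 equal shares of 1/9 among Tessa, Kenneth, Samuel.
Tessa is living and takes 1/9.
Kenneth is living and takes 1/9.
Samuel is living and takes 1/9.
Oliver is living and takes 1/3.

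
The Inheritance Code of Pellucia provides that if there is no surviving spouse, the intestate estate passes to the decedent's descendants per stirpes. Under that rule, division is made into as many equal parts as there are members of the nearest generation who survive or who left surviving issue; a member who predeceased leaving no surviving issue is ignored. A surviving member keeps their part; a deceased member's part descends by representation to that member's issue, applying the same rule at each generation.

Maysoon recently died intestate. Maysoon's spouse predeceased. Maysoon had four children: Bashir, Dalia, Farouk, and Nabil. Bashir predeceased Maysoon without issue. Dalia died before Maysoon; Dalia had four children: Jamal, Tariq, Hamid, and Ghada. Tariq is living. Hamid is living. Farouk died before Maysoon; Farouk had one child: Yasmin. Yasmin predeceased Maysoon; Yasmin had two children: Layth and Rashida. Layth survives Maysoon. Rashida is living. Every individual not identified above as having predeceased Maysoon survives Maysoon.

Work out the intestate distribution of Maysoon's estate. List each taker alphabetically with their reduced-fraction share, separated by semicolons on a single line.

There is no surviving spouse, so the entire estate passes to Maysoon's descendants per stirpes.
Bashir left no surviving issue, so that branch lapses and is disregarded.
The estate is divided into 3 equal shares of 1/3 among Dalia, Farouk, Nabil.
Dalia predeceased; the 1/3 allotted to Dalia's branch passes to Dalia's issue by representation.
The 1/3 is divided into 4 equal shares of 1/12 among Jamal, Tariq, Hamid, Ghada.
Jamal is living and takes 1/12.
Tariq is living and takes 1/12.
Hamid is living and takes 1/12.
Ghada is living and takes 1/12.
Farouk predeceased; the 1/3 allotted to Farouk's branch passes to Farouk's issue by representation.
Yasmin's line is the sole branch at this level, so the full 1/3 passes to Yasmin's issue by representation.
The 1/3 is divided into 2 equal shares of 1/6 among Layth, Rashida.
Layth is living and takes 1/6.
Rashida is living and takes 1/6.
Nabil is living and takes 1/3.

Ghada 1/12; Hamid 1/12; Jamal 1/12; Layth 1/6; Nabil 1/3; Rashida 1/6; Tariq 1/12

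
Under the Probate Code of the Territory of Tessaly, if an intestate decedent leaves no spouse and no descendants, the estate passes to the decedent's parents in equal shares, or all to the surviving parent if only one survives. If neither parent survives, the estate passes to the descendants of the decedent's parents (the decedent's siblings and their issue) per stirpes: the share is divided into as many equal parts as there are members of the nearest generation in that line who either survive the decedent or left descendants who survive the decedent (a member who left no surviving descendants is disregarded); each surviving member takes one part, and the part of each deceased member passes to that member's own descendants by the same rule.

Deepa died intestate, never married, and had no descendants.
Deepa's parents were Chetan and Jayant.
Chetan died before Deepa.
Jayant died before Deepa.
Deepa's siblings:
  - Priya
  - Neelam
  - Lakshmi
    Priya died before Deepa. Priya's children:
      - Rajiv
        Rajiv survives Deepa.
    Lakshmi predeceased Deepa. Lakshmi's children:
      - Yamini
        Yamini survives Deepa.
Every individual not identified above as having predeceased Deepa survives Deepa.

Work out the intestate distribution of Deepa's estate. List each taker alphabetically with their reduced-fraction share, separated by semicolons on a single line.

Neither parent survives and there are no descendants, so the estate passes to Deepa's siblings and their issue per stirpes.
The estate is divided into 3 equal shares of 1/3 among Priya, Neelam, Lakshmi.
Priya predeceased; the 1/3 allotted to Priya's branch passes to Priya's issue by representation.
Rajiv is the sole taker at this level and receives the full 1/3.
Neelam is living and takes 1/3.
Lakshmi predeceased; the 1/3 allotted to Lakshmi's branch passes to Lakshmi's issue by representation.
Yamini is the sole taker at this level and receives the full 1/3.

Neelam 1/3; Rajiv 1/3; Yamini 1/3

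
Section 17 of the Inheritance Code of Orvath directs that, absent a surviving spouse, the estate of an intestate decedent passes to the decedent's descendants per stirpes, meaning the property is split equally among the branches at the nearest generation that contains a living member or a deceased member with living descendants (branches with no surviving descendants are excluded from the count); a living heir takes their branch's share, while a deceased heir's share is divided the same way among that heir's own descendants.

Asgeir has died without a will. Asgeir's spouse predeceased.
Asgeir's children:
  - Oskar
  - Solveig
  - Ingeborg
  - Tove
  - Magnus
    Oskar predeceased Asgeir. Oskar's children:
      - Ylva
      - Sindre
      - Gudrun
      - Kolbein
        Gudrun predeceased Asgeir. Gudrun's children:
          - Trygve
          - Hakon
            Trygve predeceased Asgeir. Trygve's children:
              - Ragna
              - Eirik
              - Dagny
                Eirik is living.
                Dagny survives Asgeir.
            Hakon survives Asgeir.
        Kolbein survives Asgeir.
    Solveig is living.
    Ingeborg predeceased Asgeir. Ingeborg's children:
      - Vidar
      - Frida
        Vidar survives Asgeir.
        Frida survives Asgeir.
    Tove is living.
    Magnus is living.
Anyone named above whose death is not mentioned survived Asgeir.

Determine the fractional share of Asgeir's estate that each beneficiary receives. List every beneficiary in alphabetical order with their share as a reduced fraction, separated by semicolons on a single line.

Dagny 1/120; Eirik 1/120; Frida 1/10; Hakon 1/40; Kolbein 1/20; Magnus 1/5; Ragna 1/120; Sindre 1/20; Solveig 1/5; Tove 1/5; Vidar 1/10; Ylva 1/20

There is no surviving spouse, so the entire estate passes to Asgeir's descendants per stirpes.
The estate is divided into 5 equal shares of 1/5 among Oskar, Solveig, Ingeborg, Tove, Magnus.
Oskar predeceased; the 1/5 allotted to Oskar's branch passes to Oskar's issue by representation.
The 1/5 is divided into 4 equal shares of 1/20 among Ylva, Sindre, Gudrun, Kolbein.
Ylva is living and takes 1/20.
Sindre is living and takes 1/20.
Gudrun predeceased; the 1/20 allotted to Gudrun's branch passes to Gudrun's issue by representation.
The 1/20 is divided into 2 equal shares of 1/40 among Trygve, Hakon.
Trygve predeceased; the 1/40 allotted to Trygve's branch passes to Trygve's issue by representation.
The 1/40 is divided into 3 equal shares of 1/120 among Ragna, Eirik, Dagny.
Ragna is living and takes 1/120.
Eirik is living and takes 1/120.
Dagny is living and takes 1/120.
Hakon is living and takes 1/40.
Kolbein is living and takes 1/20.
Solveig is living and takes 1/5.
Ingeborg predeceased; the 1/5 allotted to Ingeborg's branch passes to Ingeborg's issue by representation.
The 1/5 is divided into 2 equal shares of 1/10 among Vidar, Frida.
Vidar is living and takes 1/10.
Frida is living and takes 1/10.
Tove is living and takes 1/5.
Magnus is living and takes 1/5.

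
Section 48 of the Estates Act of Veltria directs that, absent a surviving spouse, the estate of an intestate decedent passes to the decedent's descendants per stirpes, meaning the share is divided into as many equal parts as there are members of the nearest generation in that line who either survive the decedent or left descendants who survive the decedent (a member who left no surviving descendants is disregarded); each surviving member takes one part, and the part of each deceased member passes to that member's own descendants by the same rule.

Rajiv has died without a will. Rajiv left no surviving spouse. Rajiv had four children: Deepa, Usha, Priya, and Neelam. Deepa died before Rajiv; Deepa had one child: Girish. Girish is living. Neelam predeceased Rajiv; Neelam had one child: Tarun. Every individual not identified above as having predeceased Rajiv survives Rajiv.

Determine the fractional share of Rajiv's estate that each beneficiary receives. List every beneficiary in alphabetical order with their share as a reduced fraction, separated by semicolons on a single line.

Girish 1/4; Priya 1/4; Tarun 1/4; Usha 1/4

There is no surviving spouse, so the entire estate passes to Rajiv's descendants per stirpes.
The estate is divided into 4 equal shares of 1/4 among Deepa, Usha, Priya, Neelam.
Deepa predeceased; the 1/4 allotted to Deepa's branch passes to Deepa's issue by representation.
Girish is the sole taker at this level and receives the full 1/4.
Usha is living and takes 1/4.
Priya is living and takes 1/4.
Neelam predeceased; the 1/4 allotted to Neelam's branch passes to Neelam's issue by representation.
Tarun is the sole taker at this level and receives the full 1/4.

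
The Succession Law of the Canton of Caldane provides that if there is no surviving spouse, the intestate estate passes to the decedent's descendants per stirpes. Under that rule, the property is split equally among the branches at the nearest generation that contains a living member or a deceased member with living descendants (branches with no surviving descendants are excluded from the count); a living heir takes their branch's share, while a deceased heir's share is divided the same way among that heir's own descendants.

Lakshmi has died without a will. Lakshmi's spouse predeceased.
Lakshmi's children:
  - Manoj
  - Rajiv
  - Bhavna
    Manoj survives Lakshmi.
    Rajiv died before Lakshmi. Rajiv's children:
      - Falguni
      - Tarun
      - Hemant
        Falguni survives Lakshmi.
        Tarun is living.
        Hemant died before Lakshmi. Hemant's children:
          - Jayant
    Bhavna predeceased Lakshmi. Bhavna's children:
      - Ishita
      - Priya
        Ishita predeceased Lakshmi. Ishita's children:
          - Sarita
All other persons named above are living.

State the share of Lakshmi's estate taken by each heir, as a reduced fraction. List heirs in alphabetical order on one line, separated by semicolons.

There is no surviving spouse, so the entire estate passes to Lakshmi's descendants per stirpes.
The estate is divided into 3 equal shares of 1/3 among Manoj, Rajiv, Bhavna.
Manoj is living and takes 1/3.
Rajiv predeceased; the 1/3 allotted to Rajiv's branch passes to Rajiv's issue by representation.
The 1/3 is divided into 3 equal shares of 1/9 among Falguni, Tarun, Hemant.
Falguni is living and takes 1/9.
Tarun is living and takes 1/9.
Hemant predeceased; the 1/9 allotted to Hemant's branch passes to Hemant's issue by representation.
Jayant is the sole taker at this level and receives the full 1/9.
Bhavna predeceased; the 1/3 allotted to Bhavna's branch passes to Bhavna's issue by representation.
The 1/3 is divided into 2 equal shares of 1/6 among Ishita, Priya.
Ishita predeceased; the 1/6 allotted to Ishita's branch passes to Ishita's issue by representation.
Sarita is the sole taker at this level and receives the full 1/6.
Priya is living and takes 1/6.

Falguni 1/9; Jayant 1/9; Manoj 1/3; Priya 1/6; Sarita 1/6; Tarun 1/9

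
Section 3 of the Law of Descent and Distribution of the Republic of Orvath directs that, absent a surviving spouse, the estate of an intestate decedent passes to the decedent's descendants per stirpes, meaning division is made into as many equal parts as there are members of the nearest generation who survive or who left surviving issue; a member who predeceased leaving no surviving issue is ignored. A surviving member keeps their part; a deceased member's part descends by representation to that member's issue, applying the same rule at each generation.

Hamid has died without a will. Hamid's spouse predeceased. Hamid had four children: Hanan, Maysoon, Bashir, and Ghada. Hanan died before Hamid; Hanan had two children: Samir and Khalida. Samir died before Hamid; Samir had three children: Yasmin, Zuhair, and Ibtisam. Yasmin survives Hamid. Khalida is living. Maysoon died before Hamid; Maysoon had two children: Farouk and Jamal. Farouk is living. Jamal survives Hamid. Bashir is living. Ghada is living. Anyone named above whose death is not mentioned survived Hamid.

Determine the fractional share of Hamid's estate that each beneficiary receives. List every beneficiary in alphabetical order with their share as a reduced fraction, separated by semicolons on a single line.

There is no surviving spouse, so the entire estate passes to Hamid's descendants per stirpes.
The estate is divided into 4 equal shares of 1/4 among Hanan, Maysoon, Bashir, Ghada.
Hanan predeceased; the 1/4 allotted to Hanan's branch passes to Hanan's issue by representation.
The 1/4 is divided into 2 equal shares of 1/8 among Samir, Khalida.
Samir predeceased; the 1/8 allotted to Samir's branch passes to Samir's issue by representation.
The 1/8 is divided into 3 equal shares of 1/24 among Yasmin, Zuhair, Ibtisam.
Yasmin is living and takes 1/24.
Zuhair is living and takes 1/24.
Ibtisam is living and takes 1/24.
Khalida is living and takes 1/8.
Maysoon predeceased; the 1/4 allotted to Maysoon's branch passes to Maysoon's issue by representation.
The 1/4 is divided into 2 equal shares of 1/8 among Farouk, Jamal.
Farouk is living and takes 1/8.
Jamal is living and takes 1/8.
Bashir is living and takes 1/4.
Ghada is living and takes 1/4.

Bashir 1/4; Farouk 1/8; Ghada 1/4; Ibtisam 1/24; Jamal 1/8; Khalida 1/8; Yasmin 1/24; Zuhair 1/24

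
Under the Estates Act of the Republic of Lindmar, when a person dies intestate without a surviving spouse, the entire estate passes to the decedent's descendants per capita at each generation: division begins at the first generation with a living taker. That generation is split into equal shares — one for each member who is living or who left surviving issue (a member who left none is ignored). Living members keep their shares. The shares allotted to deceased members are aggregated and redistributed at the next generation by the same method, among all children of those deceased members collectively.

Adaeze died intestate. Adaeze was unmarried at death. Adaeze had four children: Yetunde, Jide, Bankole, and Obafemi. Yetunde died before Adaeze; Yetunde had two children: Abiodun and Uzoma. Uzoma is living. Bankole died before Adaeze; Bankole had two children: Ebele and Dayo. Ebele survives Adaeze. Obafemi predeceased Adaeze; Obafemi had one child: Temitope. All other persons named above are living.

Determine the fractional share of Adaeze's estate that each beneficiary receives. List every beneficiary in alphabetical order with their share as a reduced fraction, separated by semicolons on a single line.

Abiodun 3/20; Dayo 3/20; Ebele 3/20; Jide 1/4; Temitope 3/20; Uzoma 3/20

There is no surviving spouse, so the entire estate passes to Adaeze's descendants per capita at each generation.
At generation 1 (Yetunde, Jide, Bankole, Obafemi) there are 4 shares of (1)/4 = 1/4 each.
Living: Jide — each takes 1/4.
Deceased: Yetunde, Bankole, and Obafemi. Their combined 3/4 is pooled and carried to generation 2.
At generation 2 (Abiodun, Uzoma, Ebele, Dayo, Temitope) there are 5 shares of (3/4)/5 = 3/20 each.
Living: Abiodun, Uzoma, Ebele, Dayo, and Temitope — each takes 3/20.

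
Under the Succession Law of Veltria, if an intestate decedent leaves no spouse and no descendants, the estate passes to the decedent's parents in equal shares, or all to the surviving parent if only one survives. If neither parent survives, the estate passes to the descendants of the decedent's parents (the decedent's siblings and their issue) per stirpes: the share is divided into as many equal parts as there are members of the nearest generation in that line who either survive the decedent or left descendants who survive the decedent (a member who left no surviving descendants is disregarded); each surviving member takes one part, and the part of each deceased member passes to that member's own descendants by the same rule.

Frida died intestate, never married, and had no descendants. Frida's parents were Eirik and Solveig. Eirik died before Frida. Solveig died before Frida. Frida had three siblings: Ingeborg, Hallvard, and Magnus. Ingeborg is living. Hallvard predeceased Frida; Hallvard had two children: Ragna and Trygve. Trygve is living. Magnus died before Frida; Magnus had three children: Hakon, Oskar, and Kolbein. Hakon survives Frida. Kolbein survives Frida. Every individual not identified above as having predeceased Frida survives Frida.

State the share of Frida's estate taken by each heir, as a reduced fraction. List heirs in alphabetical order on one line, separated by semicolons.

Hakon 1/9; Ingeborg 1/3; Kolbein 1/9; Oskar 1/9; Ragna 1/6; Trygve 1/6

Neither parent survives and there are no descendants, so the estate passes to Frida's siblings and their issue per stirpes.
The estate is divided into 3 equal shares of 1/3 among Ingeborg, Hallvard, Magnus.
Ingeborg is living and takes 1/3.
Hallvard predeceased; the 1/3 allotted to Hallvard's branch passes to Hallvard's issue by representation.
The 1/3 is divided into 2 equal shares of 1/6 among Ragna, Trygve.
Ragna is living and takes 1/6.
Trygve is living and takes 1/6.
Magnus predeceased; the 1/3 allotted to Magnus's branch passes to Magnus's issue by representation.
The 1/3 is divided into 3 equal shares of 1/9 among Hakon, Oskar, Kolbein.
Hakon is living and takes 1/9.
Oskar is living and takes 1/9.
Kolbein is living and takes 1/9.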